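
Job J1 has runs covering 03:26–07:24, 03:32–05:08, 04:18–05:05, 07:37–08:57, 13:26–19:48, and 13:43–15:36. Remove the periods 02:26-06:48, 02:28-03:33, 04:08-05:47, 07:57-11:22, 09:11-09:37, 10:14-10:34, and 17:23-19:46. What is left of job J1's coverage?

First set merges to 03:26-07:24, 07:37-08:57, 13:26-19:48.
Second set merges to 02:26-06:48, 07:57-11:22, 17:23-19:46.
03:26-07:24 minus B → 06:48-07:24.
07:37-08:57 minus B → 07:37-07:57.
13:26-19:48 minus B → 13:26-17:23, 19:46-19:48.

06:48-07:24, 07:37-07:57, 13:26-17:23, 19:46-19:48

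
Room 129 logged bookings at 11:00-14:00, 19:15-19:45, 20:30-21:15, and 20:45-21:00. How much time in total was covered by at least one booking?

Merged: 11:00-14:00, 19:15-19:45, 20:30-21:15.
Lengths: 3 h + 30 min + 45 min = 4 h 15 min.

4 h 15 min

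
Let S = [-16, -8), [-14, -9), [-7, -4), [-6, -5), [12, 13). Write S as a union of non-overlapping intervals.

[-14, -9) overlaps/touches [-16, -8) → extend to [-16, -8).
[-7, -4) is disjoint → start new block.
[-6, -5) overlaps/touches [-7, -4) → extend to [-7, -4).
[12, 13) is disjoint → start new block.

[-16, -8) ∪ [-7, -4) ∪ [12, 13)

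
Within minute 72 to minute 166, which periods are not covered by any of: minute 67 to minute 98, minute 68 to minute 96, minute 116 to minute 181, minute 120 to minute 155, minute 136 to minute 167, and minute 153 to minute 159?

After merging, the occupied span is minute 67 to minute 98, minute 116 to minute 181.
Gaps within minute 72 to minute 166: minute 98 to minute 116.

minute 98 to minute 116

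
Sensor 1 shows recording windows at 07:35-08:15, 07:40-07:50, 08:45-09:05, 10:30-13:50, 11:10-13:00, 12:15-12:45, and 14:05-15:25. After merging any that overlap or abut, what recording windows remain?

07:35-08:15, 08:45-09:05, 10:30-13:50, 14:05-15:25

07:40-07:50 overlaps/touches 07:35-08:15 → extend to 07:35-08:15.
08:45-09:05 is disjoint → start new block.
10:30-13:50 is disjoint → start new block.
11:10-13:00 overlaps/touches 10:30-13:50 → extend to 10:30-13:50.
12:15-12:45 overlaps/touches 10:30-13:50 → extend to 10:30-13:50.
14:05-15:25 is disjoint → start new block.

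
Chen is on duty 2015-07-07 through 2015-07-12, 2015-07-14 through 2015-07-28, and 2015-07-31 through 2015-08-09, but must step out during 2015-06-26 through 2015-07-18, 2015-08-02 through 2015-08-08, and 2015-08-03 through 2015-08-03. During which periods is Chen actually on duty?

2015-07-19 through 2015-07-28, 2015-07-31 through 2015-08-01, 2015-08-09 through 2015-08-09

Second set merges to 2015-06-26 through 2015-07-18, 2015-08-02 through 2015-08-08.
2015-07-07 through 2015-07-12 lies entirely inside B → drops out.
2015-07-14 through 2015-07-28 with B removed leaves 2015-07-19 through 2015-07-28.
2015-07-31 through 2015-08-09 with B removed leaves 2015-07-31 through 2015-08-01, 2015-08-09 through 2015-08-09.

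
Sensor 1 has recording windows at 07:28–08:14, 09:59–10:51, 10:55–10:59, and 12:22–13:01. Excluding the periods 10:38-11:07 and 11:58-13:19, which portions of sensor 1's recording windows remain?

07:28–08:14, 09:59–10:38

07:28–08:14: nothing removed.
09:59–10:51 \ B = 09:59–10:38.
10:55–10:59: entirely removed.
12:22–13:01: entirely removed.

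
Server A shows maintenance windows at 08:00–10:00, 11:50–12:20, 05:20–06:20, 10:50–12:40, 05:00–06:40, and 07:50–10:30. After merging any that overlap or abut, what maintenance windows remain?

Sort by start: 05:00–06:40, 05:20–06:20, 07:50–10:30, 08:00–10:00, 10:50–12:40, 11:50–12:20.
05:20–06:20 overlaps/touches 05:00–06:40 → extend to 05:00–06:40.
07:50–10:30 is disjoint → start new block.
08:00–10:00 overlaps/touches 07:50–10:30 → extend to 07:50–10:30.
10:50–12:40 is disjoint → start new block.
11:50–12:20 overlaps/touches 10:50–12:40 → extend to 10:50–12:40.

05:00–06:40, 07:50–10:30, 10:50–12:40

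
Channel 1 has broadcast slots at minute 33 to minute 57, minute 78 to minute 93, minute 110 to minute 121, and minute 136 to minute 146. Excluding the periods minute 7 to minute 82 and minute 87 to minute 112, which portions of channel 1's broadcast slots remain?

minute 33 to minute 57: fully covered by B → removed.
minute 78 to minute 93 minus B → minute 82 to minute 87.
minute 110 to minute 121 minus B → minute 112 to minute 121.
minute 136 to minute 146: no B overlap → unchanged.

minute 82 to minute 87, minute 112 to minute 121, minute 136 to minute 146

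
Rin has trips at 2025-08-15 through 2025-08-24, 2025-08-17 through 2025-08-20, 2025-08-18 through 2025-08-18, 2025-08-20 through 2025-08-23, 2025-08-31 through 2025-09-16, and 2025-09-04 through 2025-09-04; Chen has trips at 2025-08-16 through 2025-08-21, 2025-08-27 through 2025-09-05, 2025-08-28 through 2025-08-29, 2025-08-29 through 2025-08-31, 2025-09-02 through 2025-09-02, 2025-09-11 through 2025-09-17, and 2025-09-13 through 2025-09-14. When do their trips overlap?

2025-08-16 through 2025-08-21, 2025-08-31 through 2025-09-05, 2025-09-11 through 2025-09-16

Merge the first list: 2025-08-15 through 2025-08-24, 2025-08-31 through 2025-09-16.
Merge the second list: 2025-08-16 through 2025-08-21, 2025-08-27 through 2025-09-05, 2025-09-11 through 2025-09-17.
2025-08-15 through 2025-08-24 ∩ B → 2025-08-16 through 2025-08-21.
2025-08-31 through 2025-09-16 ∩ B → 2025-08-31 through 2025-09-05, 2025-09-11 through 2025-09-16.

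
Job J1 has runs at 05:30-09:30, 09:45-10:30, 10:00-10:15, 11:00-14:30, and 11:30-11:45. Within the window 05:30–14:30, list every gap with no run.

After merging, the occupied span is 05:30–09:30, 09:45–10:30, 11:00–14:30.
Complement within 05:30–14:30: 09:30–09:45, 10:30–11:00.

09:30–09:45, 10:30–11:00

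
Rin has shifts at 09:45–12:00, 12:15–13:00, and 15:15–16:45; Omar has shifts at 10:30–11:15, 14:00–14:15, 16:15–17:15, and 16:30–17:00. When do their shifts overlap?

10:30–11:15, 16:15–16:45

B, merged: 10:30–11:15, 14:00–14:15, 16:15–17:15.
09:45–12:00 overlaps B on 10:30–11:15.
12:15–13:00 falls entirely outside B.
15:15–16:45 overlaps B on 16:15–16:45.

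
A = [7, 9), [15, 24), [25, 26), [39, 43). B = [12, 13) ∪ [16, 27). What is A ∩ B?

[16, 24) ∪ [25, 26)

[7, 9): no overlap with the second set.
[15, 24) meets the second set on [16, 24).
[25, 26) meets the second set on [25, 26).
[39, 43): no overlap with the second set.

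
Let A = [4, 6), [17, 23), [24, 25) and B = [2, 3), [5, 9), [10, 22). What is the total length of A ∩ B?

6

A ∩ B = [5, 6), [17, 22).
Total: 1 + 5 = 6.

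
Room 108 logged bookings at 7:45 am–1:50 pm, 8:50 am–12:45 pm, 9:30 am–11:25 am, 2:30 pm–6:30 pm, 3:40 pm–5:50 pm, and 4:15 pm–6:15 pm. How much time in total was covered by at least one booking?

Merged: 7:45 am-1:50 pm, 2:30 pm-6:30 pm.
Lengths: 6 h 5 min + 4 h = 10 h 5 min.

10 h 5 min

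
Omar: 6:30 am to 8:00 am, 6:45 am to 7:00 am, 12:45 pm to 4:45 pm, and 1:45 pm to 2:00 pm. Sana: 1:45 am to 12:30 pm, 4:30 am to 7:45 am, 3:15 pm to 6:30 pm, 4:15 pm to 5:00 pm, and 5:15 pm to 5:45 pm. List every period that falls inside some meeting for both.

6:30 am-8:00 am, 3:15 pm-4:45 pm

Merge the first list: 6:30 am-8:00 am, 12:45 pm-4:45 pm.
Merge the second list: 1:45 am-12:30 pm, 3:15 pm-6:30 pm.
6:30 am-8:00 am ∩ B → 6:30 am-8:00 am.
12:45 pm-4:45 pm ∩ B → 3:15 pm-4:45 pm.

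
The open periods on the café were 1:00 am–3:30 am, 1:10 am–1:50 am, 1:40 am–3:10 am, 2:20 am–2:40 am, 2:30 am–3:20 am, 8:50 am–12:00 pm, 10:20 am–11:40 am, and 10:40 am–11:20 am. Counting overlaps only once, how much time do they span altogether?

Merged: 1:00 am–3:30 am, 8:50 am–12:00 pm.
Lengths: 2 h 30 min + 3 h 10 min = 5 h 40 min.

5 h 40 min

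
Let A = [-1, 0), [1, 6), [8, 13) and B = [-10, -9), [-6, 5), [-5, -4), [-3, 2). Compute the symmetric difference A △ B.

Second set merges to [-10, -9), [-6, 5).
A but not B: [5, 6), [8, 13).
B but not A: [-10, -9), [-6, -1), [0, 1).
Combining gives A △ B.

[-10, -9) ∪ [-6, -1) ∪ [0, 1) ∪ [5, 6) ∪ [8, 13)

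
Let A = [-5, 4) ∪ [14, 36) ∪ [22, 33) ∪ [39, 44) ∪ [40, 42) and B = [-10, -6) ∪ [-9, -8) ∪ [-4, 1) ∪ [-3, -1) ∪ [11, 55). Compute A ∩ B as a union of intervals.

[-4, 1) ∪ [14, 36) ∪ [39, 44)

Merge the first list: [-5, 4), [14, 36), [39, 44).
Merge the second list: [-10, -6), [-4, 1), [11, 55).
[-5, 4) meets the second set on [-4, 1).
[14, 36) meets the second set on [14, 36).
[39, 44) meets the second set on [39, 44).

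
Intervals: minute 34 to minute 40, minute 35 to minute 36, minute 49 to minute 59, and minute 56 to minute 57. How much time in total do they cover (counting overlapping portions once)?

Merged: minute 34 to minute 40, minute 49 to minute 59.
Lengths: 6 minutes + 10 minutes = 16 minutes.

16 minutes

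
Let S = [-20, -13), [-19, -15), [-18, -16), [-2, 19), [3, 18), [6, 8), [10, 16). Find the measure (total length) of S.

Merged: [-20, -13), [-2, 19).
Lengths: 7 + 21 = 28.

28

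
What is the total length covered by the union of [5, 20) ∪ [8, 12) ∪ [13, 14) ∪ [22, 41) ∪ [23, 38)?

34

Merged: [5, 20), [22, 41).
Lengths: 15 + 19 = 34.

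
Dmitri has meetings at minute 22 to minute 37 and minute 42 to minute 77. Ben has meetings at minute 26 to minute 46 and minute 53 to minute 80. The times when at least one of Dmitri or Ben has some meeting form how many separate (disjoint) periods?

1

A ∪ B = minute 22 to minute 80.
That is 1 disjoint piece.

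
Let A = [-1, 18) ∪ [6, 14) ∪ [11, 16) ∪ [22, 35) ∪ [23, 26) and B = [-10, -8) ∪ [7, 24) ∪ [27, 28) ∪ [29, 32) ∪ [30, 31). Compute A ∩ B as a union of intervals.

[7, 18) ∪ [22, 24) ∪ [27, 28) ∪ [29, 32)

First set merges to [-1, 18), [22, 35).
Second set merges to [-10, -8), [7, 24), [27, 28), [29, 32).
[-1, 18) meets the second set on [7, 18).
[22, 35) meets the second set on [22, 24), [27, 28), [29, 32).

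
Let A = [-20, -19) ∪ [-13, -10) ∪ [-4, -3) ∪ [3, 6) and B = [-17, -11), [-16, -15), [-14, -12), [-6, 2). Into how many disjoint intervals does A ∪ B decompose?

Merge the second list: [-17, -11), [-6, 2).
A ∪ B = [-20, -19), [-17, -10), [-6, 2), [3, 6).
That is 4 disjoint pieces.

4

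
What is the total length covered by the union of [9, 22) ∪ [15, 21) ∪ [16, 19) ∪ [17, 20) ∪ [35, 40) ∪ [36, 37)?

Merged: [9, 22), [35, 40).
Lengths: 13 + 5 = 18.

18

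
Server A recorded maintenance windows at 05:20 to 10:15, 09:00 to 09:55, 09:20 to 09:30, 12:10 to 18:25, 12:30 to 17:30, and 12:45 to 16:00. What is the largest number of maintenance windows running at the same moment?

3

Walk the sorted start/end points keeping a running depth.
The depth first hits 3 at 09:20.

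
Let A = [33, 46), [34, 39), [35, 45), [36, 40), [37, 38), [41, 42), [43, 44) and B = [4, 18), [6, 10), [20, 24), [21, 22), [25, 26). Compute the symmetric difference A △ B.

[4, 18) ∪ [20, 24) ∪ [25, 26) ∪ [33, 46)

First set merges to [33, 46).
Second set merges to [4, 18), [20, 24), [25, 26).
A \ B = [33, 46).
B \ A = [4, 18), [20, 24), [25, 26).
Union of the two gives the symmetric difference.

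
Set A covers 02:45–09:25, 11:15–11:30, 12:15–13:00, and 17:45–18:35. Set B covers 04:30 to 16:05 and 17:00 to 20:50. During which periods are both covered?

02:45–09:25 overlaps B on 04:30–09:25.
11:15–11:30 overlaps B on 11:15–11:30.
12:15–13:00 overlaps B on 12:15–13:00.
17:45–18:35 overlaps B on 17:45–18:35.

04:30–09:25, 11:15–11:30, 12:15–13:00, 17:45–18:35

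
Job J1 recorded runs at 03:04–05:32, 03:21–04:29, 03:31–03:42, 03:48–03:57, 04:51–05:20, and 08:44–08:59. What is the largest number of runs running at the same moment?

3

At 03:31, 3 of the intervals are simultaneously active.
No point has more.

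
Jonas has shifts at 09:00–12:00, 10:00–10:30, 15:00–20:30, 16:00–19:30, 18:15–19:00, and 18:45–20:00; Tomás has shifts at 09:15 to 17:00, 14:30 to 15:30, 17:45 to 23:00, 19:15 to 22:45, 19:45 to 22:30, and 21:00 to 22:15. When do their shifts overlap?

09:15–12:00, 15:00–17:00, 17:45–20:30

A, merged: 09:00–12:00, 15:00–20:30.
B, merged: 09:15–17:00, 17:45–23:00.
09:00–12:00 meets the second set on 09:15–12:00.
15:00–20:30 meets the second set on 15:00–17:00, 17:45–20:30.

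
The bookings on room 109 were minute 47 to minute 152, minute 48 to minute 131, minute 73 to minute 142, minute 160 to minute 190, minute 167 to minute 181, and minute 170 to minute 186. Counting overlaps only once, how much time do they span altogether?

Merged: minute 47 to minute 152, minute 160 to minute 190.
Lengths: 105 minutes + 30 minutes = 135 minutes.

135 minutes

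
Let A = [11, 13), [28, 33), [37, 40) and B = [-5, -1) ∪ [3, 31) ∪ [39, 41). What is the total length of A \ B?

4

A \ B = [31, 33), [37, 39).
Total: 2 + 2 = 4.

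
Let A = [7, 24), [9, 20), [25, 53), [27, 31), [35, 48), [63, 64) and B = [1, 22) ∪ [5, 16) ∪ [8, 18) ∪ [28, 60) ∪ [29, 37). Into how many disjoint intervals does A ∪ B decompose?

3

Merge the first list: [7, 24), [25, 53), [63, 64).
Merge the second list: [1, 22), [28, 60).
A ∪ B = [1, 24), [25, 60), [63, 64).
That is 3 disjoint pieces.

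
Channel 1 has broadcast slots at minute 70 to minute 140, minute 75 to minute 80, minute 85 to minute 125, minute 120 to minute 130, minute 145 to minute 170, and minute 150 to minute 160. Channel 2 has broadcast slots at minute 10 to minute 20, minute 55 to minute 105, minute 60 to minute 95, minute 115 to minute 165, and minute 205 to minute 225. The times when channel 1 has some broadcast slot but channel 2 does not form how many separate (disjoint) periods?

A, merged: minute 70 to minute 140, minute 145 to minute 170.
B, merged: minute 10 to minute 20, minute 55 to minute 105, minute 115 to minute 165, minute 205 to minute 225.
A \ B = minute 105 to minute 115, minute 165 to minute 170.
That is 2 disjoint pieces.

2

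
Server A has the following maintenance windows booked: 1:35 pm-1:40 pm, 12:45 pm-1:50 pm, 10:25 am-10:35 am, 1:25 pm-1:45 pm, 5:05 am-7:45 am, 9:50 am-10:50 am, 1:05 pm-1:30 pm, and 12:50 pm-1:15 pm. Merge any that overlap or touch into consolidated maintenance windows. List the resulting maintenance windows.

Sort by start: 5:05 am-7:45 am, 9:50 am-10:50 am, 10:25 am-10:35 am, 12:45 pm-1:50 pm, 12:50 pm-1:15 pm, 1:05 pm-1:30 pm, 1:25 pm-1:45 pm, 1:35 pm-1:40 pm.
9:50 am-10:50 am is disjoint → start new block.
10:25 am-10:35 am overlaps/touches 9:50 am-10:50 am → extend to 9:50 am-10:50 am.
12:45 pm-1:50 pm is disjoint → start new block.
12:50 pm-1:15 pm overlaps/touches 12:45 pm-1:50 pm → extend to 12:45 pm-1:50 pm.
1:05 pm-1:30 pm overlaps/touches 12:45 pm-1:50 pm → extend to 12:45 pm-1:50 pm.
1:25 pm-1:45 pm overlaps/touches 12:45 pm-1:50 pm → extend to 12:45 pm-1:50 pm.
1:35 pm-1:40 pm overlaps/touches 12:45 pm-1:50 pm → extend to 12:45 pm-1:50 pm.

5:05 am-7:45 am, 9:50 am-10:50 am, 12:45 pm-1:50 pm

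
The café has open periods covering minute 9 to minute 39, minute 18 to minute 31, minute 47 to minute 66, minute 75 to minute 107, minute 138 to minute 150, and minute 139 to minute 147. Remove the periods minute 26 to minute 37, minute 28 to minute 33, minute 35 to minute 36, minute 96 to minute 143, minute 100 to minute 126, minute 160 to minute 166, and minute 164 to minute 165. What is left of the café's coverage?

A, merged: minute 9 to minute 39, minute 47 to minute 66, minute 75 to minute 107, minute 138 to minute 150.
B, merged: minute 26 to minute 37, minute 96 to minute 143, minute 160 to minute 166.
minute 9 to minute 39 minus B → minute 9 to minute 26, minute 37 to minute 39.
minute 47 to minute 66: no B overlap → unchanged.
minute 75 to minute 107 minus B → minute 75 to minute 96.
minute 138 to minute 150 minus B → minute 143 to minute 150.

minute 9 to minute 26, minute 37 to minute 39, minute 47 to minute 66, minute 75 to minute 96, minute 143 to minute 150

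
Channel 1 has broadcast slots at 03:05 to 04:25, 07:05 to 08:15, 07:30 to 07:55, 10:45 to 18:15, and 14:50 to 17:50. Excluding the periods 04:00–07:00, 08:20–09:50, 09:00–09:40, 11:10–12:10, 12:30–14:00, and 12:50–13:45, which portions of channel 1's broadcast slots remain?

03:05–04:00, 07:05–08:15, 10:45–11:10, 12:10–12:30, 14:00–18:15

First set merges to 03:05–04:25, 07:05–08:15, 10:45–18:15.
Second set merges to 04:00–07:00, 08:20–09:50, 11:10–12:10, 12:30–14:00.
03:05–04:25 with B removed leaves 03:05–04:00.
07:05–08:15 is untouched.
10:45–18:15 with B removed leaves 10:45–11:10, 12:10–12:30, 14:00–18:15.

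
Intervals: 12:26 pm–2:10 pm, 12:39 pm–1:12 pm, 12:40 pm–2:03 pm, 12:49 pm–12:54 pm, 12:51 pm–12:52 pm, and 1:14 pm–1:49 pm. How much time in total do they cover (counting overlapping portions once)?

Merged: 12:26 pm–2:10 pm.
Length: 1 h 44 min.

1 h 44 min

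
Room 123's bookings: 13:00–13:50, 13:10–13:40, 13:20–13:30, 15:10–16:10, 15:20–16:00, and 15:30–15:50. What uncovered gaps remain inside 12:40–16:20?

The merged coverage is 13:00–13:50, 15:10–16:10.
Uncovered inside 12:40–16:20: 12:40–13:00, 13:50–15:10, 16:10–16:20.

12:40–13:00, 13:50–15:10, 16:10–16:20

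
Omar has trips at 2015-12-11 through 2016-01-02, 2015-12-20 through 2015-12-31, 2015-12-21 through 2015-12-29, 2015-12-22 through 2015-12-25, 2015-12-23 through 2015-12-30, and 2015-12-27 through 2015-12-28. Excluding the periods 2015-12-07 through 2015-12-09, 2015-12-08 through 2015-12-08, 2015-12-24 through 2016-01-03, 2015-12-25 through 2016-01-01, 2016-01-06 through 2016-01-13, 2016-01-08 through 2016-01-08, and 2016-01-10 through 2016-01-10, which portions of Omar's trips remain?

2015-12-11 through 2015-12-23

A, merged: 2015-12-11 through 2016-01-02.
B, merged: 2015-12-07 through 2015-12-09, 2015-12-24 through 2016-01-03, 2016-01-06 through 2016-01-13.
2015-12-11 through 2016-01-02 with B removed leaves 2015-12-11 through 2015-12-23.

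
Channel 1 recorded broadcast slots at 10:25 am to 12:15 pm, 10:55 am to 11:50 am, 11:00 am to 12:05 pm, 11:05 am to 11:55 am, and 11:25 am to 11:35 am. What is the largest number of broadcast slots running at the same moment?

5

Walk the sorted start/end points keeping a running depth.
The depth first hits 5 at 11:25 am.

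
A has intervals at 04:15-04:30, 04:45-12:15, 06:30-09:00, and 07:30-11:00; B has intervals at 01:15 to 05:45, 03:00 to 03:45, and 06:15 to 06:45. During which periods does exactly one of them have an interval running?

First set merges to 04:15–04:30, 04:45–12:15.
Second set merges to 01:15–05:45, 06:15–06:45.
Only in the first: 05:45–06:15, 06:45–12:15.
Only in the second: 01:15–04:15, 04:30–04:45.
Together these are the periods covered by exactly one.

01:15–04:15, 04:30–04:45, 05:45–06:15, 06:45–12:15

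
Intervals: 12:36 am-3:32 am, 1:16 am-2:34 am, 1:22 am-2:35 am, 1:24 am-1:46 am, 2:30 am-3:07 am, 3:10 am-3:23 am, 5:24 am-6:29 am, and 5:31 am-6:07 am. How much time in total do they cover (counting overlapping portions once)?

4 h 1 min

Merged: 12:36 am–3:32 am, 5:24 am–6:29 am.
Lengths: 2 h 56 min + 1 h 5 min = 4 h 1 min.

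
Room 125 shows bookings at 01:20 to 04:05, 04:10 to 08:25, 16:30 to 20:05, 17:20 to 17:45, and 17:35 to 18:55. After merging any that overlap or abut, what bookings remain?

04:10–08:25 is disjoint → start new block.
16:30–20:05 is disjoint → start new block.
17:20–17:45 overlaps/touches 16:30–20:05 → extend to 16:30–20:05.
17:35–18:55 overlaps/touches 16:30–20:05 → extend to 16:30–20:05.

01:20–04:05, 04:10–08:25, 16:30–20:05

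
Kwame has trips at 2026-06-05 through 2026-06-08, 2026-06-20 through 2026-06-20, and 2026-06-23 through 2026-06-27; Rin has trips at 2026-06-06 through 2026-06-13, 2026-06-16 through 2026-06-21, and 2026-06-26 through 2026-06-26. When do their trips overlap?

2026-06-06 through 2026-06-08, 2026-06-20 through 2026-06-20, 2026-06-26 through 2026-06-26

2026-06-05 through 2026-06-08 ∩ B → 2026-06-06 through 2026-06-08.
2026-06-20 through 2026-06-20 ∩ B → 2026-06-20 through 2026-06-20.
2026-06-23 through 2026-06-27 ∩ B → 2026-06-26 through 2026-06-26.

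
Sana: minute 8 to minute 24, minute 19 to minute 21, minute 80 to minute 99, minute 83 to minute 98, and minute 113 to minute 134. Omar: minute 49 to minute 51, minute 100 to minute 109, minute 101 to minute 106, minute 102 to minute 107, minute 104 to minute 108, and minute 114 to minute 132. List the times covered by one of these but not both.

Merge the first list: minute 8 to minute 24, minute 80 to minute 99, minute 113 to minute 134.
Merge the second list: minute 49 to minute 51, minute 100 to minute 109, minute 114 to minute 132.
Only in the first: minute 8 to minute 24, minute 80 to minute 99, minute 113 to minute 114, minute 132 to minute 134.
Only in the second: minute 49 to minute 51, minute 100 to minute 109.
Together these are the periods covered by exactly one.

minute 8 to minute 24, minute 49 to minute 51, minute 80 to minute 99, minute 100 to minute 109, minute 113 to minute 114, minute 132 to minute 134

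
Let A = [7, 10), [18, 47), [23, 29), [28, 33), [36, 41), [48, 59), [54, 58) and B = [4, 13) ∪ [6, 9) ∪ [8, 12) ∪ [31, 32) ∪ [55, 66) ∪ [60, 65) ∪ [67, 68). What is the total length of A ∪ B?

First set merges to [7, 10), [18, 47), [48, 59).
Second set merges to [4, 13), [31, 32), [55, 66), [67, 68).
A ∪ B = [4, 13), [18, 47), [48, 66), [67, 68).
Total: 9 + 29 + 18 + 1 = 57.

57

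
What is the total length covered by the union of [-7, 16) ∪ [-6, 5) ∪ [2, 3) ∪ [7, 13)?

23

Merged: [-7, 16).
Length: 23.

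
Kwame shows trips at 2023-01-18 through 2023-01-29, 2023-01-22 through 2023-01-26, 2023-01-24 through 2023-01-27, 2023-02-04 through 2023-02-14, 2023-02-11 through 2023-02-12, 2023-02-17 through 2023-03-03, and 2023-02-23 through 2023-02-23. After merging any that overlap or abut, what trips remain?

2023-01-18 through 2023-01-29, 2023-02-04 through 2023-02-14, 2023-02-17 through 2023-03-03

2023-01-22 through 2023-01-26 overlaps/touches 2023-01-18 through 2023-01-29 → extend to 2023-01-18 through 2023-01-29.
2023-01-24 through 2023-01-27 overlaps/touches 2023-01-18 through 2023-01-29 → extend to 2023-01-18 through 2023-01-29.
2023-02-04 through 2023-02-14 is disjoint → start new block.
2023-02-11 through 2023-02-12 overlaps/touches 2023-02-04 through 2023-02-14 → extend to 2023-02-04 through 2023-02-14.
2023-02-17 through 2023-03-03 is disjoint → start new block.
2023-02-23 through 2023-02-23 overlaps/touches 2023-02-17 through 2023-03-03 → extend to 2023-02-17 through 2023-03-03.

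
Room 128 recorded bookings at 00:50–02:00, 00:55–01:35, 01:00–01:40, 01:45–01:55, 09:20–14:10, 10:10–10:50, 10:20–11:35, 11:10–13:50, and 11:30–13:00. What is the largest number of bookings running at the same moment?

At 11:30, 4 of the intervals are simultaneously active.
No point has more.

4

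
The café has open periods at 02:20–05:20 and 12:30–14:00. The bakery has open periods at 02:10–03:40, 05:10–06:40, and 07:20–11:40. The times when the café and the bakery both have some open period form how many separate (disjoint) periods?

A ∩ B = 02:20–03:40, 05:10–05:20.
That is 2 disjoint pieces.

2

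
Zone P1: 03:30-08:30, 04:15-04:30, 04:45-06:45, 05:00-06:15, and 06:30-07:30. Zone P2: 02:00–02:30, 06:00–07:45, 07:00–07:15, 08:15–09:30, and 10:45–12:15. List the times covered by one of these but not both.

02:00–02:30, 03:30–06:00, 07:45–08:15, 08:30–09:30, 10:45–12:15

A, merged: 03:30–08:30.
B, merged: 02:00–02:30, 06:00–07:45, 08:15–09:30, 10:45–12:15.
A but not B: 03:30–06:00, 07:45–08:15.
B but not A: 02:00–02:30, 08:30–09:30, 10:45–12:15.
Combining gives A △ B.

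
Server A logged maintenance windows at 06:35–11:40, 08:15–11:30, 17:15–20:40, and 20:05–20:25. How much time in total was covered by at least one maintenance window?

8 h 30 min

Merged: 06:35–11:40, 17:15–20:40.
Lengths: 5 h 5 min + 3 h 25 min = 8 h 30 min.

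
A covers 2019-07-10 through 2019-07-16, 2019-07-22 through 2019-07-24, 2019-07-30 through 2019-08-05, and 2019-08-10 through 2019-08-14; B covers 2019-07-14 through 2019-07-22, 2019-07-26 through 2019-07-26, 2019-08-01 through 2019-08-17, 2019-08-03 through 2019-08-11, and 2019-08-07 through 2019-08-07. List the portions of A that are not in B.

2019-07-10 through 2019-07-13, 2019-07-23 through 2019-07-24, 2019-07-30 through 2019-07-31

Second set merges to 2019-07-14 through 2019-07-22, 2019-07-26 through 2019-07-26, 2019-08-01 through 2019-08-17.
2019-07-10 through 2019-07-16 minus B → 2019-07-10 through 2019-07-13.
2019-07-22 through 2019-07-24 minus B → 2019-07-23 through 2019-07-24.
2019-07-30 through 2019-08-05 minus B → 2019-07-30 through 2019-07-31.
2019-08-10 through 2019-08-14: fully covered by B → removed.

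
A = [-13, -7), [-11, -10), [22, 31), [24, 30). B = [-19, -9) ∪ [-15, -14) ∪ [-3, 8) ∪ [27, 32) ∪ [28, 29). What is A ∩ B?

[-13, -9) ∪ [27, 31)

First set merges to [-13, -7), [22, 31).
Second set merges to [-19, -9), [-3, 8), [27, 32).
[-13, -7) overlaps B on [-13, -9).
[22, 31) overlaps B on [27, 31).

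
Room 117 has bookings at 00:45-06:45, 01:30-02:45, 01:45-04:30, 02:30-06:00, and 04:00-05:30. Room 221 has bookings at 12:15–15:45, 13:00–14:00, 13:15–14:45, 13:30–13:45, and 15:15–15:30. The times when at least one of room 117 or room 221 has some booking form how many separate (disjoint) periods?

2

Merge the first list: 00:45–06:45.
Merge the second list: 12:15–15:45.
A ∪ B = 00:45–06:45, 12:15–15:45.
That is 2 disjoint pieces.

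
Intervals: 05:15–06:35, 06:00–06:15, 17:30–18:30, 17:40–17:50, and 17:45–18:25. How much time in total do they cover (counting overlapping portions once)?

Merged: 05:15–06:35, 17:30–18:30.
Lengths: 1 h 20 min + 1 h = 2 h 20 min.

2 h 20 min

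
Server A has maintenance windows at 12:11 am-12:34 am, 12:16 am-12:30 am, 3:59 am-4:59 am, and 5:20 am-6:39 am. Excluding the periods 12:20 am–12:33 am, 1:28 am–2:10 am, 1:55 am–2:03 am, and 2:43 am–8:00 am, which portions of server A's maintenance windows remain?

12:11 am-12:20 am, 12:33 am-12:34 am

First set merges to 12:11 am-12:34 am, 3:59 am-4:59 am, 5:20 am-6:39 am.
Second set merges to 12:20 am-12:33 am, 1:28 am-2:10 am, 2:43 am-8:00 am.
12:11 am-12:34 am \ B = 12:11 am-12:20 am, 12:33 am-12:34 am.
3:59 am-4:59 am: entirely removed.
5:20 am-6:39 am: entirely removed.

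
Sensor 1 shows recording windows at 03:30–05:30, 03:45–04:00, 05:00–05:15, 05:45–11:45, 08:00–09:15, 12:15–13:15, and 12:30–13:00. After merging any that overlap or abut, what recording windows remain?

03:30–05:30, 05:45–11:45, 12:15–13:15

03:45–04:00 overlaps/touches 03:30–05:30 → extend to 03:30–05:30.
05:00–05:15 overlaps/touches 03:30–05:30 → extend to 03:30–05:30.
05:45–11:45 is disjoint → start new block.
08:00–09:15 overlaps/touches 05:45–11:45 → extend to 05:45–11:45.
12:15–13:15 is disjoint → start new block.
12:30–13:00 overlaps/touches 12:15–13:15 → extend to 12:15–13:15.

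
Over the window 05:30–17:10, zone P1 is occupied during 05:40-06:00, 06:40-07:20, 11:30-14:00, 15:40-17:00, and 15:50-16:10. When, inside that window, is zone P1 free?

Covered (merged): 05:40–06:00, 06:40–07:20, 11:30–14:00, 15:40–17:00.
Complement within 05:30–17:10: 05:30–05:40, 06:00–06:40, 07:20–11:30, 14:00–15:40, 17:00–17:10.

05:30–05:40, 06:00–06:40, 07:20–11:30, 14:00–15:40, 17:00–17:10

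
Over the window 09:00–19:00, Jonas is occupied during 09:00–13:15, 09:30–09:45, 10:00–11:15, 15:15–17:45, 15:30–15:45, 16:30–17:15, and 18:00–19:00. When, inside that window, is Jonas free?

After merging, the occupied span is 09:00–13:15, 15:15–17:45, 18:00–19:00.
Complement within 09:00–19:00: 13:15–15:15, 17:45–18:00.

13:15–15:15, 17:45–18:00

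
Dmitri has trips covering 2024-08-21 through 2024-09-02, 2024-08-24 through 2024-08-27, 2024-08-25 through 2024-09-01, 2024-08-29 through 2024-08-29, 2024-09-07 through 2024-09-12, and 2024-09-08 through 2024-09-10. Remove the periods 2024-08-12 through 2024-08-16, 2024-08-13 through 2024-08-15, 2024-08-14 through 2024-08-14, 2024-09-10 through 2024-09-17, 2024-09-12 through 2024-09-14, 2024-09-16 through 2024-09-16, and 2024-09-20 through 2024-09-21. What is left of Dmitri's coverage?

2024-08-21 through 2024-09-02, 2024-09-07 through 2024-09-09

First set merges to 2024-08-21 through 2024-09-02, 2024-09-07 through 2024-09-12.
Second set merges to 2024-08-12 through 2024-08-16, 2024-09-10 through 2024-09-17, 2024-09-20 through 2024-09-21.
2024-08-21 through 2024-09-02: no B overlap → unchanged.
2024-09-07 through 2024-09-12 minus B → 2024-09-07 through 2024-09-09.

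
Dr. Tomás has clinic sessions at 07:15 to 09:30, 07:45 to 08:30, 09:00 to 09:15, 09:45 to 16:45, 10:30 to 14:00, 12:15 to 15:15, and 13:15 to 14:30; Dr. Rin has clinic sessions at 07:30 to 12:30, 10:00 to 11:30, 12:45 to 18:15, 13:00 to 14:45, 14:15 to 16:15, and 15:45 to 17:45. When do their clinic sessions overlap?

First set merges to 07:15-09:30, 09:45-16:45.
Second set merges to 07:30-12:30, 12:45-18:15.
07:15-09:30 ∩ B → 07:30-09:30.
09:45-16:45 ∩ B → 09:45-12:30, 12:45-16:45.

07:30-09:30, 09:45-12:30, 12:45-16:45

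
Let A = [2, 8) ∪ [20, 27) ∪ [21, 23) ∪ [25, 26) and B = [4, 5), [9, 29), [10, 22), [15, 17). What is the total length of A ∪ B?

26

A, merged: [2, 8), [20, 27).
B, merged: [4, 5), [9, 29).
A ∪ B = [2, 8), [9, 29).
Total: 6 + 20 = 26.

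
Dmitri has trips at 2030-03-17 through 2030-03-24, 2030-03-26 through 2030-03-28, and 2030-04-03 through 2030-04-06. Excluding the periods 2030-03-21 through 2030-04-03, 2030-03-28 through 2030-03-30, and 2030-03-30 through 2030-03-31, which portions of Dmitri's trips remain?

2030-03-17 through 2030-03-20, 2030-04-04 through 2030-04-06

B, merged: 2030-03-21 through 2030-04-03.
2030-03-17 through 2030-03-24 \ B = 2030-03-17 through 2030-03-20.
2030-03-26 through 2030-03-28: entirely removed.
2030-04-03 through 2030-04-06 \ B = 2030-04-04 through 2030-04-06.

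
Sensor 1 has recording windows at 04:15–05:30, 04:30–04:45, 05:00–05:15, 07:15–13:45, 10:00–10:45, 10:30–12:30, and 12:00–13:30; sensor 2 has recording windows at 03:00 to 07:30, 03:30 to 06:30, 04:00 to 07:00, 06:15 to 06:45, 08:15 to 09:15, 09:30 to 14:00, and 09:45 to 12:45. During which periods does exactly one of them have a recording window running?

03:00-04:15, 05:30-07:15, 07:30-08:15, 09:15-09:30, 13:45-14:00

Merge the first list: 04:15-05:30, 07:15-13:45.
Merge the second list: 03:00-07:30, 08:15-09:15, 09:30-14:00.
A \ B = 07:30-08:15, 09:15-09:30.
B \ A = 03:00-04:15, 05:30-07:15, 13:45-14:00.
Union of the two gives the symmetric difference.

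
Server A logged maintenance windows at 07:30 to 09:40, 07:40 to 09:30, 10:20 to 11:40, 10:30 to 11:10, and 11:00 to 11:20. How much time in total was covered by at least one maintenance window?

Merged: 07:30-09:40, 10:20-11:40.
Lengths: 2 h 10 min + 1 h 20 min = 3 h 30 min.

3 h 30 min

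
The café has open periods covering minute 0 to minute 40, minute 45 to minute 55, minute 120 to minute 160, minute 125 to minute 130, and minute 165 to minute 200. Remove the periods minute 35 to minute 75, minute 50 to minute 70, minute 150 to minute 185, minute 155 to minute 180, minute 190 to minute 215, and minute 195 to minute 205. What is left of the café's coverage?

minute 0 to minute 35, minute 120 to minute 150, minute 185 to minute 190

A, merged: minute 0 to minute 40, minute 45 to minute 55, minute 120 to minute 160, minute 165 to minute 200.
B, merged: minute 35 to minute 75, minute 150 to minute 185, minute 190 to minute 215.
minute 0 to minute 40 with B removed leaves minute 0 to minute 35.
minute 45 to minute 55 lies entirely inside B → drops out.
minute 120 to minute 160 with B removed leaves minute 120 to minute 150.
minute 165 to minute 200 with B removed leaves minute 185 to minute 190.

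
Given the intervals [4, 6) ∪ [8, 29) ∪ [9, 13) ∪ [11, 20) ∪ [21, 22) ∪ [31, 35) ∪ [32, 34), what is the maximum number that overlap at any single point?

3

Walk the sorted start/end points keeping a running depth.
The depth first hits 3 at 11.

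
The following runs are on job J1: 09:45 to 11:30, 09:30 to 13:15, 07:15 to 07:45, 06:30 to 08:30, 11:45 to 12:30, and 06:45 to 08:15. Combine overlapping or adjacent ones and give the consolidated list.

Sort by start: 06:30-08:30, 06:45-08:15, 07:15-07:45, 09:30-13:15, 09:45-11:30, 11:45-12:30.
06:45-08:15 overlaps/touches 06:30-08:30 → extend to 06:30-08:30.
07:15-07:45 overlaps/touches 06:30-08:30 → extend to 06:30-08:30.
09:30-13:15 is disjoint → start new block.
09:45-11:30 overlaps/touches 09:30-13:15 → extend to 09:30-13:15.
11:45-12:30 overlaps/touches 09:30-13:15 → extend to 09:30-13:15.

06:30-08:30, 09:30-13:15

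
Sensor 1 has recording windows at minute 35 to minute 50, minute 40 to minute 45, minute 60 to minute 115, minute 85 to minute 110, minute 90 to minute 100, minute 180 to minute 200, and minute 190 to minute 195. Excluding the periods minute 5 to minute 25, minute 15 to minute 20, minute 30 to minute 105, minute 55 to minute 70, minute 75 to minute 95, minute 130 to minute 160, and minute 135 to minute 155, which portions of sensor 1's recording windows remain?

minute 105 to minute 115, minute 180 to minute 200

Merge the first list: minute 35 to minute 50, minute 60 to minute 115, minute 180 to minute 200.
Merge the second list: minute 5 to minute 25, minute 30 to minute 105, minute 130 to minute 160.
minute 35 to minute 50 lies entirely inside B → drops out.
minute 60 to minute 115 with B removed leaves minute 105 to minute 115.
minute 180 to minute 200 is untouched.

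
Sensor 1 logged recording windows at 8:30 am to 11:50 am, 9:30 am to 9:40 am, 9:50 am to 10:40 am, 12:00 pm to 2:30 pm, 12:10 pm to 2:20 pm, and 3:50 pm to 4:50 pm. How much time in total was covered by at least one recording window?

Merged: 8:30 am–11:50 am, 12:00 pm–2:30 pm, 3:50 pm–4:50 pm.
Lengths: 3 h 20 min + 2 h 30 min + 1 h = 6 h 50 min.

6 h 50 min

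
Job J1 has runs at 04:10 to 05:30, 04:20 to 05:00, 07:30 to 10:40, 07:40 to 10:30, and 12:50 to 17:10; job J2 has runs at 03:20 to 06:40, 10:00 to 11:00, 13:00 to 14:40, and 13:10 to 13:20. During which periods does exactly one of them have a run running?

03:20–04:10, 05:30–06:40, 07:30–10:00, 10:40–11:00, 12:50–13:00, 14:40–17:10

Merge the first list: 04:10–05:30, 07:30–10:40, 12:50–17:10.
Merge the second list: 03:20–06:40, 10:00–11:00, 13:00–14:40.
A \ B = 07:30–10:00, 12:50–13:00, 14:40–17:10.
B \ A = 03:20–04:10, 05:30–06:40, 10:40–11:00.
Union of the two gives the symmetric difference.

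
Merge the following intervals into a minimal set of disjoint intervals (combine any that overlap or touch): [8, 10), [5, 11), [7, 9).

Sort by start: [5, 11), [7, 9), [8, 10).
[7, 9) overlaps/touches [5, 11) → extend to [5, 11).
[8, 10) overlaps/touches [5, 11) → extend to [5, 11).

[5, 11)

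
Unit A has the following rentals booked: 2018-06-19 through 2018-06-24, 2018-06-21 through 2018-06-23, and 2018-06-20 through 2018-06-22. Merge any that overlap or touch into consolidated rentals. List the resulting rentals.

2018-06-19 through 2018-06-24

Sort by start: 2018-06-19 through 2018-06-24, 2018-06-20 through 2018-06-22, 2018-06-21 through 2018-06-23.
2018-06-20 through 2018-06-22 overlaps/touches 2018-06-19 through 2018-06-24 → extend to 2018-06-19 through 2018-06-24.
2018-06-21 through 2018-06-23 overlaps/touches 2018-06-19 through 2018-06-24 → extend to 2018-06-19 through 2018-06-24.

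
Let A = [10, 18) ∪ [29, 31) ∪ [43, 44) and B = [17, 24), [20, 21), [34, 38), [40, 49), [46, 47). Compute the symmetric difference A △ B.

B, merged: [17, 24), [34, 38), [40, 49).
Only in the first: [10, 17), [29, 31).
Only in the second: [18, 24), [34, 38), [40, 43), [44, 49).
Together these are the periods covered by exactly one.

[10, 17) ∪ [18, 24) ∪ [29, 31) ∪ [34, 38) ∪ [40, 43) ∪ [44, 49)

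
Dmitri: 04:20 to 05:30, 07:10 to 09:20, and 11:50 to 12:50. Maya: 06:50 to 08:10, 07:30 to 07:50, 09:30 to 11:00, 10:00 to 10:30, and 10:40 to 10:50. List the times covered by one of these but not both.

Merge the second list: 06:50–08:10, 09:30–11:00.
A \ B = 04:20–05:30, 08:10–09:20, 11:50–12:50.
B \ A = 06:50–07:10, 09:30–11:00.
Union of the two gives the symmetric difference.

04:20–05:30, 06:50–07:10, 08:10–09:20, 09:30–11:00, 11:50–12:50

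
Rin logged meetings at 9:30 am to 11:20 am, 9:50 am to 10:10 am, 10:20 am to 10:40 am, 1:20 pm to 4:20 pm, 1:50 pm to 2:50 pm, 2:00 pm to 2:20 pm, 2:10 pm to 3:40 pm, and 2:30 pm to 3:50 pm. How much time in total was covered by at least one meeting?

Merged: 9:30 am–11:20 am, 1:20 pm–4:20 pm.
Lengths: 1 h 50 min + 3 h = 4 h 50 min.

4 h 50 min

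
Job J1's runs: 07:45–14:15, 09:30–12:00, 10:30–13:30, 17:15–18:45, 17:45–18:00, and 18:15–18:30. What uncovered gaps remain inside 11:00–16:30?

14:15–16:30

The merged coverage is 07:45–14:15, 17:15–18:45.
Complement within 11:00–16:30: 14:15–16:30.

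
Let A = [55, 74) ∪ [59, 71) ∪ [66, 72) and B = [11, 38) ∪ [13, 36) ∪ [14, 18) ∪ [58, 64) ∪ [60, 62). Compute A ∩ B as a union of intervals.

First set merges to [55, 74).
Second set merges to [11, 38), [58, 64).
[55, 74) overlaps B on [58, 64).

[58, 64)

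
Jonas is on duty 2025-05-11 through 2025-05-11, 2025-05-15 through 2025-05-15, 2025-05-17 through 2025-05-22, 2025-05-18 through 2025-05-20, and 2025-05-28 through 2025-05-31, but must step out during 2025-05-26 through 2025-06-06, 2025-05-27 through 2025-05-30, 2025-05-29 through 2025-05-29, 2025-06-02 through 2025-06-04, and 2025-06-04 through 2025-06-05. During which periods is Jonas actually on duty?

First set merges to 2025-05-11 through 2025-05-11, 2025-05-15 through 2025-05-15, 2025-05-17 through 2025-05-22, 2025-05-28 through 2025-05-31.
Second set merges to 2025-05-26 through 2025-06-06.
2025-05-11 through 2025-05-11: no B overlap → unchanged.
2025-05-15 through 2025-05-15: no B overlap → unchanged.
2025-05-17 through 2025-05-22: no B overlap → unchanged.
2025-05-28 through 2025-05-31: fully covered by B → removed.

2025-05-11 through 2025-05-11, 2025-05-15 through 2025-05-15, 2025-05-17 through 2025-05-22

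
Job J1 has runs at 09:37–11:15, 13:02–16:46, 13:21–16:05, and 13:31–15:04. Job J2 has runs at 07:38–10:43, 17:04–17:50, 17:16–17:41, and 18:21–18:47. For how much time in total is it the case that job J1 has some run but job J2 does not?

4 h 16 min

First set merges to 09:37–11:15, 13:02–16:46.
Second set merges to 07:38–10:43, 17:04–17:50, 18:21–18:47.
A \ B = 10:43–11:15, 13:02–16:46.
Total: 32 min + 3 h 44 min = 4 h 16 min.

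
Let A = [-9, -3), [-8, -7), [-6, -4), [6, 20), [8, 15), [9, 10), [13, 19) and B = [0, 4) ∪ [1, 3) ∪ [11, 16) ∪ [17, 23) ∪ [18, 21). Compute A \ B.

Merge the first list: [-9, -3), [6, 20).
Merge the second list: [0, 4), [11, 16), [17, 23).
[-9, -3): no B overlap → unchanged.
[6, 20) minus B → [6, 11), [16, 17).

[-9, -3) ∪ [6, 11) ∪ [16, 17)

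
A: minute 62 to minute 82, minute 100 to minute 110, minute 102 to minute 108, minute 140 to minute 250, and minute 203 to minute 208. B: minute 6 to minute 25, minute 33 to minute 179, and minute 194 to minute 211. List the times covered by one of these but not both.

minute 6 to minute 25, minute 33 to minute 62, minute 82 to minute 100, minute 110 to minute 140, minute 179 to minute 194, minute 211 to minute 250

Merge the first list: minute 62 to minute 82, minute 100 to minute 110, minute 140 to minute 250.
Only in the first: minute 179 to minute 194, minute 211 to minute 250.
Only in the second: minute 6 to minute 25, minute 33 to minute 62, minute 82 to minute 100, minute 110 to minute 140.
Together these are the periods covered by exactly one.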